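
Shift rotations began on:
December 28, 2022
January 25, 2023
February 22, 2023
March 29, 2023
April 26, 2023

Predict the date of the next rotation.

May 31, 2023

Every date is a Wednesday; gaps 28, 28, 35, 28 days.
Each is the last Wednesday of its month (at least one falls on the 29th or later, ruling out '4th Wednesday').
May 2023 ends with Wednesday May 31, 2023.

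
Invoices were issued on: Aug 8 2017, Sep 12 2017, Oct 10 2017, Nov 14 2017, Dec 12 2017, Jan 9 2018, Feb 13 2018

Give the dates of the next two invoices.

Gaps: 35, 28, 35, 28, 28, 35 days — a mix of 28 and 35. Every date is a Tuesday.
Each is the 2nd Tuesday of its month.
March 2018 — 2nd Tuesday is Mar 13 2018.
April 2018 — 2nd Tuesday is Apr 10 2018.

Mar 13 2018, Apr 10 2018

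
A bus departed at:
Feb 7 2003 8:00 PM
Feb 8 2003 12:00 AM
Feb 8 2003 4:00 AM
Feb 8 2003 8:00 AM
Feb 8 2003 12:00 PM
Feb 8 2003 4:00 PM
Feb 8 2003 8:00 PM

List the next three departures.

Feb 9 2003 12:00 AM, Feb 9 2003 4:00 AM, Feb 9 2003 8:00 AM

The interval is a steady 4 hours (4, 4, 4, 4, 4, 4).
Feb 8 2003 8:00 PM + 4 h = Feb 9 2003 12:00 AM.
Feb 9 2003 12:00 AM + 4 h = Feb 9 2003 4:00 AM.
Feb 9 2003 4:00 AM + 4 h = Feb 9 2003 8:00 AM.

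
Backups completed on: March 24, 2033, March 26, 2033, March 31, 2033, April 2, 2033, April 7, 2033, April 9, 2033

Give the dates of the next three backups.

Gaps: 2, 5, 2, 5, 2 days — not constant, but cyclic with period 2.
The events fall on every Thursday and Saturday.
The following Thursday is April 14, 2033.
Next Saturday: April 16, 2033.
Next Thursday: April 21, 2033.

April 14, 2033; April 16, 2033; April 21, 2033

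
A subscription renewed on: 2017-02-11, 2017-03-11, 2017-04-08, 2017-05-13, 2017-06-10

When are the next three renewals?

2017-07-08, 2017-08-12, 2017-09-09

These are Saturdays at 28- or 35-day spacing (28, 28, 35, 28).
The pattern: 2nd Saturday of the month.
July 2017 — 2nd Saturday is 2017-07-08.
August 2017 — 2nd Saturday is 2017-08-12.
2nd Saturday of September 2017: 2017-09-09.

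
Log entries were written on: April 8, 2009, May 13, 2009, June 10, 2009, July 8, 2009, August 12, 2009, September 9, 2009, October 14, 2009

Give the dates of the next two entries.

November 11, 2009; December 9, 2009

All dates are Wednesdays, 35, 28, 28, 35, 28, 35 days apart.
Specifically, the 2nd Wednesday of each month.
November 2009 — 2nd Wednesday is November 11, 2009.
December 2009 — 2nd Wednesday is December 9, 2009.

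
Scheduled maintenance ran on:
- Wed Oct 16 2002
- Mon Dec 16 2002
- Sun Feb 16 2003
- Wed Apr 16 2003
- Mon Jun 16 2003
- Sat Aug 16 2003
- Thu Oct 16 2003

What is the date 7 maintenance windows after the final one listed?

The day-of-month is always 16 (61, 62, 59, 61, 61, 61 days between events).
So this recurs on the 16th of every 2 months.
December 2003: Tue Dec 16 2003.
Next: February 2004 → Mon Feb 16 2004.
Next: April 2004 → Fri Apr 16 2004.
Next: June 2004 → Wed Jun 16 2004.
Next: August 2004 → Mon Aug 16 2004.
October 2004: Sat Oct 16 2004.
December 2004: Thu Dec 16 2004.

Thu Dec 16 2004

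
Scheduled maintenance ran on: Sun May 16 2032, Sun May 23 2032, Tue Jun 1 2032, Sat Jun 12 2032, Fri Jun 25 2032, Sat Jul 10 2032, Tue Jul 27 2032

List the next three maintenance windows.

Sun Aug 15 2032, Sun Sep 5 2032, Tue Sep 28 2032

Intervals are 7, 9, 11, 13, 15, 17 days — an arithmetic progression with common difference 2.
Next gap: 19 days. Tue Jul 27 2032 + 19 days = Sun Aug 15 2032.
Next gap: 21 days. Sun Aug 15 2032 + 21 days = Sun Sep 5 2032.
Next gap: 23 days. Sun Sep 5 2032 + 23 days = Tue Sep 28 2032.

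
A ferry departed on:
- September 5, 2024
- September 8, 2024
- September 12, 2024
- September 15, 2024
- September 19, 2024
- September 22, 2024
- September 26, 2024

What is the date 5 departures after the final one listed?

Every event lands on a Thursday or Sunday (gaps cycle 3, 4, 3, 4, 3, 4).
So the schedule is: every Thursday and Sunday.
The following Sunday is September 29, 2024.
The following Thursday is October 3, 2024.
The following Sunday is October 6, 2024.
Next Thursday: October 10, 2024.
Next Sunday: October 13, 2024.

October 13, 2024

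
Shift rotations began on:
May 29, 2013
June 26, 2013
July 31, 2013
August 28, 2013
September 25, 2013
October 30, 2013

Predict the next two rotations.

Every date is a Wednesday; gaps 28, 35, 28, 28, 35 days.
Each is the last Wednesday of its month (at least one falls on the 29th or later, ruling out '4th Wednesday').
Last Wednesday of November 2013: November 27, 2013.
Last Wednesday of December 2013: December 25, 2013.

November 27, 2013; December 25, 2013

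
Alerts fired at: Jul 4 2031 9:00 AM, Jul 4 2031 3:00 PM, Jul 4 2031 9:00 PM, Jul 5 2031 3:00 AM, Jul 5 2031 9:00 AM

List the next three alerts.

Jul 5 2031 3:00 PM, Jul 5 2031 9:00 PM, Jul 6 2031 3:00 AM

Spacing: 6, 6, 6, 6 h — constant 6 h.
Jul 5 2031 9:00 AM + 6 h = Jul 5 2031 3:00 PM.
Jul 5 2031 3:00 PM + 6 h = Jul 5 2031 9:00 PM.
Jul 5 2031 9:00 PM + 6 h = Jul 6 2031 3:00 AM.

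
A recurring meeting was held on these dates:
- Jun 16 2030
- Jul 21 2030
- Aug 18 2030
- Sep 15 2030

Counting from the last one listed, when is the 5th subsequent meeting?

All dates are Sundays, 35, 28, 28 days apart.
Specifically, the 3rd Sunday of each month.
October 2030 — 3rd Sunday is Oct 20 2030.
November 2030 — 3rd Sunday is Nov 17 2030.
December 2030 — 3rd Sunday is Dec 15 2030.
January 2031 — 3rd Sunday is Jan 19 2031.
3rd Sunday of February 2031: Feb 16 2031.

Feb 16 2031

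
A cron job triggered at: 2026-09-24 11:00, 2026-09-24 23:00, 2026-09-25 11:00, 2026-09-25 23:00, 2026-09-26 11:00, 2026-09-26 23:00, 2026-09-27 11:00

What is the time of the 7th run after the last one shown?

The interval is a steady 12 hours (12, 12, 12, 12, 12, 12).
2026-09-27 11:00 + 12 h = 2026-09-27 23:00.
2026-09-27 23:00 + 12 h = 2026-09-28 11:00.
2026-09-28 11:00 + 12 h = 2026-09-28 23:00.
2026-09-28 23:00 + 12 h = 2026-09-29 11:00.
2026-09-29 11:00 + 12 h = 2026-09-29 23:00.
2026-09-29 23:00 + 12 h = 2026-09-30 11:00.
2026-09-30 11:00 + 12 h = 2026-09-30 23:00.

2026-09-30 23:00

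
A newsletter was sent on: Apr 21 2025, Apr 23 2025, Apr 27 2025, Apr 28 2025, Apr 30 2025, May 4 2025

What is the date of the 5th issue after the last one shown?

Gaps: 2, 4, 1, 2, 4 days — not constant, but cyclic with period 3.
The events fall on every Monday, Wednesday and Sunday.
The following Monday is May 5 2025.
The following Wednesday is May 7 2025.
Next Sunday: May 11 2025.
The following Monday is May 12 2025.
The following Wednesday is May 14 2025.

May 14 2025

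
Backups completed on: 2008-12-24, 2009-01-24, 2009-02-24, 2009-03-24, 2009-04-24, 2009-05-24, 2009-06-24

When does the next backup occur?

2009-07-24

Gaps: 31, 31, 28, 31, 30, 31 days — not constant. Every event is on the 24th of the month.
Pattern: the 24th of each month.
July 2009: 2009-07-24.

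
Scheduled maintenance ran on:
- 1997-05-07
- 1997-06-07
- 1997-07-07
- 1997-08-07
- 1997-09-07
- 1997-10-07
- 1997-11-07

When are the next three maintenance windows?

1997-12-07, 1998-01-07, 1998-02-07

The day-of-month is always 7 (31, 30, 31, 31, 30, 31 days between events).
So this recurs on the 7th of each month.
December 1997: 1997-12-07.
January 1998: 1998-01-07.
Next: February 1998 → 1998-02-07.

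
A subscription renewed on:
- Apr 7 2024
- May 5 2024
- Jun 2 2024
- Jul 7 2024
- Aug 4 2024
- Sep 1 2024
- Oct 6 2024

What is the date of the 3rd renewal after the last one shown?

These are Sundays at 28- or 35-day spacing (28, 28, 35, 28, 28, 35).
The pattern: 1st Sunday of the month.
November 2024 — 1st Sunday is Nov 3 2024.
December 2024 — 1st Sunday is Dec 1 2024.
January 2025 — 1st Sunday is Jan 5 2025.

Jan 5 2025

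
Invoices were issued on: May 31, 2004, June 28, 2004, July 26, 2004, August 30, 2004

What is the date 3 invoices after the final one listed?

November 29, 2004

These are Mondays with 28, 28, 35-day gaps.
Each is the final Monday of its month — May 31, 2004 is past the 28th, so '4th Monday' doesn't fit.
September 2004 ends with Monday September 27, 2004.
Last Monday of October 2004: October 25, 2004.
Last Monday of November 2004: November 29, 2004.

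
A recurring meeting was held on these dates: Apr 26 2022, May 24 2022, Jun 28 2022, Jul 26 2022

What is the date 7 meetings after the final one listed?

These are Tuesdays at 28- or 35-day spacing (28, 35, 28).
The pattern: 4th Tuesday of the month.
August 2022 — 4th Tuesday is Aug 23 2022.
4th Tuesday of September 2022: Sep 27 2022.
4th Tuesday of October 2022: Oct 25 2022.
4th Tuesday of November 2022: Nov 22 2022.
December 2022 — 4th Tuesday is Dec 27 2022.
4th Tuesday of January 2023: Jan 24 2023.
4th Tuesday of February 2023: Feb 28 2023.

Feb 28 2023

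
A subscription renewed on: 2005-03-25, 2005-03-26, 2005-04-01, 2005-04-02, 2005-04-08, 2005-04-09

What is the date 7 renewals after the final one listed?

2005-05-06

The gap pattern 1, 6, 1, 6, 1 repeats every 2 events.
These are the Fridays and Saturdays of each week.
The following Friday is 2005-04-15.
The following Saturday is 2005-04-16.
The following Friday is 2005-04-22.
Next Saturday: 2005-04-23.
The following Friday is 2005-04-29.
The following Saturday is 2005-04-30.
The following Friday is 2005-05-06.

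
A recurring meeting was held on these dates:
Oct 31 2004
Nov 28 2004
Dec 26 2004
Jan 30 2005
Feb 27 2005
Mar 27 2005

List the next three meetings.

Every date is a Sunday; gaps 28, 28, 35, 28, 28 days.
Each is the last Sunday of its month (at least one falls on the 29th or later, ruling out '4th Sunday').
April 2005 ends with Sunday Apr 24 2005.
Last Sunday of May 2005: May 29 2005.
Last Sunday of June 2005: Jun 26 2005.

Apr 24 2005, May 29 2005, Jun 26 2005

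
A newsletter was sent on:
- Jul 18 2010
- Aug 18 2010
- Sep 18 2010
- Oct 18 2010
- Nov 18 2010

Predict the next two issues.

Each date is the 18th; the gaps (31, 31, 30, 31) track the month lengths.
The rule is the 18th of each month.
Next: December 2010 → Dec 18 2010.
Next: January 2011 → Jan 18 2011.

Dec 18 2010, Jan 18 2011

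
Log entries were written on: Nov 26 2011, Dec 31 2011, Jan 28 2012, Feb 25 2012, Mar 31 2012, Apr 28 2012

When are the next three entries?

All Saturdays; the gaps (35, 28, 28, 35, 28) vary with month length.
This is the last Saturday of each month.
Last Saturday of May 2012: May 26 2012.
June 2012 ends with Saturday Jun 30 2012.
Last Saturday of July 2012: Jul 28 2012.

May 26 2012, Jun 30 2012, Jul 28 2012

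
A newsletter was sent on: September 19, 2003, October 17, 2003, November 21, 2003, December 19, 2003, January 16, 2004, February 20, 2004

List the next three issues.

March 19, 2004; April 16, 2004; May 21, 2004

Gaps: 28, 35, 28, 28, 35 days — a mix of 28 and 35. Every date is a Friday.
Each is the 3rd Friday of its month.
3rd Friday of March 2004: March 19, 2004.
3rd Friday of April 2004: April 16, 2004.
3rd Friday of May 2004: May 21, 2004.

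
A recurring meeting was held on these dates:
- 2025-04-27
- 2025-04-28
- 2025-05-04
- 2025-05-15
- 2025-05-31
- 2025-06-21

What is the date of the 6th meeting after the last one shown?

Intervals are 1, 6, 11, 16, 21 days — an arithmetic progression with common difference 5.
Next gap: 26 days. 2025-06-21 + 26 days = 2025-07-17.
Next gap: 31 days. 2025-07-17 + 31 days = 2025-08-17.
Next gap: 36 days. 2025-08-17 + 36 days = 2025-09-22.
Next gap: 41 days. 2025-09-22 + 41 days = 2025-11-02.
Next gap: 46 days. 2025-11-02 + 46 days = 2025-12-18.
Next gap: 51 days. 2025-12-18 + 51 days = 2026-02-07.

2026-02-07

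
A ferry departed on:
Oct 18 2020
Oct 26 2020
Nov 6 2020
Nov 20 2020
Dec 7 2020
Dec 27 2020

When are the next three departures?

The spacing grows by 3 each time: 8, 11, 14, 17, 20 days.
Next gap: 23 days. Dec 27 2020 + 23 days = Jan 19 2021.
Next gap: 26 days. Jan 19 2021 + 26 days = Feb 14 2021.
Next gap: 29 days. Feb 14 2021 + 29 days = Mar 15 2021.

Jan 19 2021, Feb 14 2021, Mar 15 2021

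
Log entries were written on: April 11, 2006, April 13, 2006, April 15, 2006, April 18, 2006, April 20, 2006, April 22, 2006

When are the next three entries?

April 25, 2006; April 27, 2006; April 29, 2006

The gap pattern 2, 2, 3, 2, 2 repeats every 3 events.
These are the Tuesdays, Thursdays and Saturdays of each week.
The following Tuesday is April 25, 2006.
The following Thursday is April 27, 2006.
Next Saturday: April 29, 2006.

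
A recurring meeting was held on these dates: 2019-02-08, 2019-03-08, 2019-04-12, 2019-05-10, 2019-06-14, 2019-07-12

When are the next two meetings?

All dates are Fridays, 28, 35, 28, 35, 28 days apart.
Specifically, the 2nd Friday of each month.
2nd Friday of August 2019: 2019-08-09.
September 2019 — 2nd Friday is 2019-09-13.

2019-08-09, 2019-09-13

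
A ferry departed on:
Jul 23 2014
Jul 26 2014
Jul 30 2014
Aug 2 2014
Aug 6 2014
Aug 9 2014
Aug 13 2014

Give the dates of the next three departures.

The gap pattern 3, 4, 3, 4, 3, 4 repeats every 2 events.
These are the Wednesdays and Saturdays of each week.
The following Saturday is Aug 16 2014.
Next Wednesday: Aug 20 2014.
Next Saturday: Aug 23 2014.

Aug 16 2014, Aug 20 2014, Aug 23 2014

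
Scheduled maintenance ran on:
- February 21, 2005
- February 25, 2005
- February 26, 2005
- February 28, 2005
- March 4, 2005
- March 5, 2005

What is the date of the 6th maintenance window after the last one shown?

The gap pattern 4, 1, 2, 4, 1 repeats every 3 events.
These are the Mondays, Fridays and Saturdays of each week.
The following Monday is March 7, 2005.
The following Friday is March 11, 2005.
Next Saturday: March 12, 2005.
Next Monday: March 14, 2005.
Next Friday: March 18, 2005.
Next Saturday: March 19, 2005.

March 19, 2005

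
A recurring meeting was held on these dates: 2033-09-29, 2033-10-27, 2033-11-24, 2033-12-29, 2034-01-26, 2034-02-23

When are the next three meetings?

Every date is a Thursday; gaps 28, 28, 35, 28, 28 days.
Each is the last Thursday of its month (at least one falls on the 29th or later, ruling out '4th Thursday').
March 2034 ends with Thursday 2034-03-30.
Last Thursday of April 2034: 2034-04-27.
May 2034 ends with Thursday 2034-05-25.

2034-03-30, 2034-04-27, 2034-05-25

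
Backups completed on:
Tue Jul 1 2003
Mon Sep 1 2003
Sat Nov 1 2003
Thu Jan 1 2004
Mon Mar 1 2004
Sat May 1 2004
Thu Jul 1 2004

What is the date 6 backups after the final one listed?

The day-of-month is always 1 (62, 61, 61, 60, 61, 61 days between events).
So this recurs on the 1st of every 2 months.
Next: September 2004 → Wed Sep 1 2004.
November 2004: Mon Nov 1 2004.
Next: January 2005 → Sat Jan 1 2005.
Next: March 2005 → Tue Mar 1 2005.
May 2005: Sun May 1 2005.
July 2005: Fri Jul 1 2005.

Fri Jul 1 2005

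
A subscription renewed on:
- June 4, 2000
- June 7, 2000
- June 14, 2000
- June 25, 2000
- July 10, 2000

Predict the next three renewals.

The spacing grows by 4 each time: 3, 7, 11, 15 days.
Next gap: 19 days. July 10, 2000 + 19 days = July 29, 2000.
Next gap: 23 days. July 29, 2000 + 23 days = August 21, 2000.
Next gap: 27 days. August 21, 2000 + 27 days = September 17, 2000.

July 29, 2000; August 21, 2000; September 17, 2000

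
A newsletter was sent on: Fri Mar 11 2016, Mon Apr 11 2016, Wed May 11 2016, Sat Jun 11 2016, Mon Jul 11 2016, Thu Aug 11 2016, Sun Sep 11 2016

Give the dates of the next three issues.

Tue Oct 11 2016, Fri Nov 11 2016, Sun Dec 11 2016

Each date is the 11th; the gaps (31, 30, 31, 30, 31, 31) track the month lengths.
The rule is the 11th of each month.
October 2016: Tue Oct 11 2016.
November 2016: Fri Nov 11 2016.
Next: December 2016 → Sun Dec 11 2016.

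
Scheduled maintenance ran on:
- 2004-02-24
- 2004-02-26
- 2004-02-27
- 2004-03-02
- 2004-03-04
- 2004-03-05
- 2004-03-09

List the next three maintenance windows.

Gaps: 2, 1, 4, 2, 1, 4 days — not constant, but cyclic with period 3.
The events fall on every Tuesday, Thursday and Friday.
The following Thursday is 2004-03-11.
The following Friday is 2004-03-12.
Next Tuesday: 2004-03-16.

2004-03-11, 2004-03-12, 2004-03-16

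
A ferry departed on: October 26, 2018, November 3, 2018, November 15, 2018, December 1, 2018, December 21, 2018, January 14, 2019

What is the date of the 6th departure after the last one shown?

August 30, 2019

Gaps: 8, 12, 16, 20, 24 days — each gap is 4 larger than the previous one.
Next gap: 28 days. January 14, 2019 + 28 days = February 11, 2019.
Next gap: 32 days. February 11, 2019 + 32 days = March 15, 2019.
Next gap: 36 days. March 15, 2019 + 36 days = April 20, 2019.
Next gap: 40 days. April 20, 2019 + 40 days = May 30, 2019.
Next gap: 44 days. May 30, 2019 + 44 days = July 13, 2019.
Next gap: 48 days. July 13, 2019 + 48 days = August 30, 2019.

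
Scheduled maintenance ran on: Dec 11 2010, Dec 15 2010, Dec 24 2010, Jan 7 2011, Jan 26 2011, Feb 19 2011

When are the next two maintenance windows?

The spacing grows by 5 each time: 4, 9, 14, 19, 24 days.
Next gap: 29 days. Feb 19 2011 + 29 days = Mar 20 2011.
Next gap: 34 days. Mar 20 2011 + 34 days = Apr 23 2011.

Mar 20 2011, Apr 23 2011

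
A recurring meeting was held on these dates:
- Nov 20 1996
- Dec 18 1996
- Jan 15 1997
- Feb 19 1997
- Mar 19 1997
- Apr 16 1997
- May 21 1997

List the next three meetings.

Jun 18 1997, Jul 16 1997, Aug 20 1997

Gaps: 28, 28, 35, 28, 28, 35 days — a mix of 28 and 35. Every date is a Wednesday.
Each is the 3rd Wednesday of its month.
3rd Wednesday of June 1997: Jun 18 1997.
July 1997 — 3rd Wednesday is Jul 16 1997.
3rd Wednesday of August 1997: Aug 20 1997.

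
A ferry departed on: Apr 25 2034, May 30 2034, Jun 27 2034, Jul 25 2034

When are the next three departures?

Aug 29 2034, Sep 26 2034, Oct 31 2034

Every date is a Tuesday; gaps 35, 28, 28 days.
Each is the last Tuesday of its month (at least one falls on the 29th or later, ruling out '4th Tuesday').
Last Tuesday of August 2034: Aug 29 2034.
September 2034 ends with Tuesday Sep 26 2034.
October 2034 ends with Tuesday Oct 31 2034.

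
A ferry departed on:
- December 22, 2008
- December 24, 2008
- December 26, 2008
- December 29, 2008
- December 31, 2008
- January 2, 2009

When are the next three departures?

January 5, 2009; January 7, 2009; January 9, 2009

The gap pattern 2, 2, 3, 2, 2 repeats every 3 events.
These are the Mondays, Wednesdays and Fridays of each week.
The following Monday is January 5, 2009.
The following Wednesday is January 7, 2009.
The following Friday is January 9, 2009.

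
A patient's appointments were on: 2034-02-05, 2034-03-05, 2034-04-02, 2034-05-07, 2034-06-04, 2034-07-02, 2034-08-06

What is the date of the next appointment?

2034-09-03

These are Sundays at 28- or 35-day spacing (28, 28, 35, 28, 28, 35).
The pattern: 1st Sunday of the month.
1st Sunday of September 2034: 2034-09-03.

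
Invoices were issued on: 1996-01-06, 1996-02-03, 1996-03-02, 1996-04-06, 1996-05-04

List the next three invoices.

These are Saturdays at 28- or 35-day spacing (28, 28, 35, 28).
The pattern: 1st Saturday of the month.
June 1996 — 1st Saturday is 1996-06-01.
July 1996 — 1st Saturday is 1996-07-06.
August 1996 — 1st Saturday is 1996-08-03.

1996-06-01, 1996-07-06, 1996-08-03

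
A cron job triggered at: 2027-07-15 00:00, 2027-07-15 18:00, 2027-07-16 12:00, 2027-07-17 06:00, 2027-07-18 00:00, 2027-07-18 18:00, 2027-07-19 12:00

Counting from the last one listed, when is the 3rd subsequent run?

Gaps: 18, 18, 18, 18, 18, 18 hours — each event is 18 hours after the previous one.
2027-07-19 12:00 + 18 h = 2027-07-20 06:00.
2027-07-20 06:00 + 18 h = 2027-07-21 00:00.
2027-07-21 00:00 + 18 h = 2027-07-21 18:00.

2027-07-21 18:00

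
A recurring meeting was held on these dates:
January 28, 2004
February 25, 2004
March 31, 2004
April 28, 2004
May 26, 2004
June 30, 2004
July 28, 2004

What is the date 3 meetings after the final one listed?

October 27, 2004

These are Wednesdays with 28, 35, 28, 28, 35, 28-day gaps.
Each is the final Wednesday of its month — March 31, 2004 is past the 28th, so '4th Wednesday' doesn't fit.
Last Wednesday of August 2004: August 25, 2004.
September 2004 ends with Wednesday September 29, 2004.
Last Wednesday of October 2004: October 27, 2004.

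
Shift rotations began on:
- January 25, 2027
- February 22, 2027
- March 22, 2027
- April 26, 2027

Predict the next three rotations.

May 24, 2027; June 28, 2027; July 26, 2027

Gaps: 28, 28, 35 days — a mix of 28 and 35. Every date is a Monday.
Each is the 4th Monday of its month.
May 2027 — 4th Monday is May 24, 2027.
June 2027 — 4th Monday is June 28, 2027.
July 2027 — 4th Monday is July 26, 2027.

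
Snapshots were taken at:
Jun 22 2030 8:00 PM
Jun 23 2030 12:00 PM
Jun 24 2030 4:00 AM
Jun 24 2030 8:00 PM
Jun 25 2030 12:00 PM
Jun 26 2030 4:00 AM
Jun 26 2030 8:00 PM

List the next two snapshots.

The interval is a steady 16 hours (16, 16, 16, 16, 16, 16).
Jun 26 2030 8:00 PM + 16 h = Jun 27 2030 12:00 PM.
Jun 27 2030 12:00 PM + 16 h = Jun 28 2030 4:00 AM.

Jun 27 2030 12:00 PM, Jun 28 2030 4:00 AM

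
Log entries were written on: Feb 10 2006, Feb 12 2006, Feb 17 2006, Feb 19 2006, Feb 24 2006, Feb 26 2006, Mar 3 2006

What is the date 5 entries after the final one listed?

The gap pattern 2, 5, 2, 5, 2, 5 repeats every 2 events.
These are the Fridays and Sundays of each week.
Next Sunday: Mar 5 2006.
Next Friday: Mar 10 2006.
Next Sunday: Mar 12 2006.
The following Friday is Mar 17 2006.
The following Sunday is Mar 19 2006.

Mar 19 2006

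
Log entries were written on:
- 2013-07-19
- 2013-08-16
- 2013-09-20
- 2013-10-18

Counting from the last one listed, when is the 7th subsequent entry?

2014-05-16

All dates are Fridays, 28, 35, 28 days apart.
Specifically, the 3rd Friday of each month.
3rd Friday of November 2013: 2013-11-15.
December 2013 — 3rd Friday is 2013-12-20.
January 2014 — 3rd Friday is 2014-01-17.
February 2014 — 3rd Friday is 2014-02-21.
March 2014 — 3rd Friday is 2014-03-21.
3rd Friday of April 2014: 2014-04-18.
3rd Friday of May 2014: 2014-05-16.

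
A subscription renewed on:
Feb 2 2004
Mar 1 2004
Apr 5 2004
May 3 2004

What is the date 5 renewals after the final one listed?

Oct 4 2004

These are Mondays at 28- or 35-day spacing (28, 35, 28).
The pattern: 1st Monday of the month.
1st Monday of June 2004: Jun 7 2004.
1st Monday of July 2004: Jul 5 2004.
1st Monday of August 2004: Aug 2 2004.
1st Monday of September 2004: Sep 6 2004.
October 2004 — 1st Monday is Oct 4 2004.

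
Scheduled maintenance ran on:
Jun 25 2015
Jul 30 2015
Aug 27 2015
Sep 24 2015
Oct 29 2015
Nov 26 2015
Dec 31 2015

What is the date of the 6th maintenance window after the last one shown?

All Thursdays; the gaps (35, 28, 28, 35, 28, 35) vary with month length.
This is the last Thursday of each month.
January 2016 ends with Thursday Jan 28 2016.
February 2016 ends with Thursday Feb 25 2016.
March 2016 ends with Thursday Mar 31 2016.
April 2016 ends with Thursday Apr 28 2016.
Last Thursday of May 2016: May 26 2016.
June 2016 ends with Thursday Jun 30 2016.

Jun 30 2016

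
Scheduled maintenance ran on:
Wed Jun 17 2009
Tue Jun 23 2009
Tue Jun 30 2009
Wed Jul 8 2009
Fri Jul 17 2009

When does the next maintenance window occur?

Intervals are 6, 7, 8, 9 days — an arithmetic progression with common difference 1.
Next gap: 10 days. Fri Jul 17 2009 + 10 days = Mon Jul 27 2009.

Mon Jul 27 2009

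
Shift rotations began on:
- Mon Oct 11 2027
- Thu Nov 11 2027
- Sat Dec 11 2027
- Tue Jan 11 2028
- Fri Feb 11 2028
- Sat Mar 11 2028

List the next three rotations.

Tue Apr 11 2028, Thu May 11 2028, Sun Jun 11 2028

The day-of-month is always 11 (31, 30, 31, 31, 29 days between events).
So this recurs on the 11th of each month.
Next: April 2028 → Tue Apr 11 2028.
Next: May 2028 → Thu May 11 2028.
Next: June 2028 → Sun Jun 11 2028.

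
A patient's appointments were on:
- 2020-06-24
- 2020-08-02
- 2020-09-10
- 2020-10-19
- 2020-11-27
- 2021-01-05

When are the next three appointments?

2021-02-13, 2021-03-24, 2021-05-02

Gaps between consecutive events: 39, 39, 39, 39, 39 days — a constant 39-day interval.
2021-01-05 + 39 days = 2021-02-13.
2021-02-13 + 39 days = 2021-03-24.
2021-03-24 + 39 days = 2021-05-02.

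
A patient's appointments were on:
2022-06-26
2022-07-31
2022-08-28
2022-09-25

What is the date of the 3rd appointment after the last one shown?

All Sundays; the gaps (35, 28, 28) vary with month length.
This is the last Sunday of each month.
October 2022 ends with Sunday 2022-10-30.
November 2022 ends with Sunday 2022-11-27.
December 2022 ends with Sunday 2022-12-25.

2022-12-25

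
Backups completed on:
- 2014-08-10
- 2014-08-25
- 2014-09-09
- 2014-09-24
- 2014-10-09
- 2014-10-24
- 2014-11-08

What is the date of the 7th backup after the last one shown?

2015-02-21

The spacing is 15, 15, 15, 15, 15, 15 days — always 15 days.
2014-11-08 + 15 days = 2014-11-23.
2014-11-23 + 15 days = 2014-12-08.
2014-12-08 + 15 days = 2014-12-23.
2014-12-23 + 15 days = 2015-01-07.
2015-01-07 + 15 days = 2015-01-22.
2015-01-22 + 15 days = 2015-02-06.
2015-02-06 + 15 days = 2015-02-21.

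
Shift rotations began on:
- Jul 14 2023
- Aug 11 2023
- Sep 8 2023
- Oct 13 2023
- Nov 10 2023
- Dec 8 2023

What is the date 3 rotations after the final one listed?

Mar 8 2024

All dates are Fridays, 28, 28, 35, 28, 28 days apart.
Specifically, the 2nd Friday of each month.
2nd Friday of January 2024: Jan 12 2024.
2nd Friday of February 2024: Feb 9 2024.
March 2024 — 2nd Friday is Mar 8 2024.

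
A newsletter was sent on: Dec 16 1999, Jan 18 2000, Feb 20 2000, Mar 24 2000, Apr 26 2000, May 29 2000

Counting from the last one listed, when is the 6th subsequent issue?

Dec 13 2000

Gaps between consecutive events: 33, 33, 33, 33, 33 days — a constant 33-day interval.
May 29 2000 + 33 days = Jul 1 2000.
Jul 1 2000 + 33 days = Aug 3 2000.
Aug 3 2000 + 33 days = Sep 5 2000.
Sep 5 2000 + 33 days = Oct 8 2000.
Oct 8 2000 + 33 days = Nov 10 2000.
Nov 10 2000 + 33 days = Dec 13 2000.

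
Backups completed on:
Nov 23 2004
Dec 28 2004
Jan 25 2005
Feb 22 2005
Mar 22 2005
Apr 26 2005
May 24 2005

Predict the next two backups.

All dates are Tuesdays, 35, 28, 28, 28, 35, 28 days apart.
Specifically, the 4th Tuesday of each month.
4th Tuesday of June 2005: Jun 28 2005.
4th Tuesday of July 2005: Jul 26 2005.

Jun 28 2005, Jul 26 2005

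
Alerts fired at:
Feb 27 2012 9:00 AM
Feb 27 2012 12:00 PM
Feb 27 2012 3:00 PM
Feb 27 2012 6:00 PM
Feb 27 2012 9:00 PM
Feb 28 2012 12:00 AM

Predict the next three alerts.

Feb 28 2012 3:00 AM, Feb 28 2012 6:00 AM, Feb 28 2012 9:00 AM

Spacing: 3, 3, 3, 3, 3 h — constant 3 h.
Feb 28 2012 12:00 AM + 3 h = Feb 28 2012 3:00 AM.
Feb 28 2012 3:00 AM + 3 h = Feb 28 2012 6:00 AM.
Feb 28 2012 6:00 AM + 3 h = Feb 28 2012 9:00 AM.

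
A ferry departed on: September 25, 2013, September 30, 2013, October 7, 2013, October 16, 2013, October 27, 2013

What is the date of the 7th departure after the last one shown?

The spacing grows by 2 each time: 5, 7, 9, 11 days.
Next gap: 13 days. October 27, 2013 + 13 days = November 9, 2013.
Next gap: 15 days. November 9, 2013 + 15 days = November 24, 2013.
Next gap: 17 days. November 24, 2013 + 17 days = December 11, 2013.
Next gap: 19 days. December 11, 2013 + 19 days = December 30, 2013.
Next gap: 21 days. December 30, 2013 + 21 days = January 20, 2014.
Next gap: 23 days. January 20, 2014 + 23 days = February 12, 2014.
Next gap: 25 days. February 12, 2014 + 25 days = March 9, 2014.

March 9, 2014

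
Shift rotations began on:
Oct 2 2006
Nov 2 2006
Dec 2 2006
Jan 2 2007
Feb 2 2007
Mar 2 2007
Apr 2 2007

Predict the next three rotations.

Each date is the 2nd; the gaps (31, 30, 31, 31, 28, 31) track the month lengths.
The rule is the 2nd of each month.
May 2007: May 2 2007.
June 2007: Jun 2 2007.
July 2007: Jul 2 2007.

May 2 2007, Jun 2 2007, Jul 2 2007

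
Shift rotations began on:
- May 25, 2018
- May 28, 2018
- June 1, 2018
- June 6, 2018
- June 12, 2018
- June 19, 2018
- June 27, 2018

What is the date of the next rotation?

July 6, 2018

Intervals are 3, 4, 5, 6, 7, 8 days — an arithmetic progression with common difference 1.
Next gap: 9 days. June 27, 2018 + 9 days = July 6, 2018.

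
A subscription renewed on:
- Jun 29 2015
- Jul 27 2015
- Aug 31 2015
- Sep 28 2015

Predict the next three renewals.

Oct 26 2015, Nov 30 2015, Dec 28 2015

All Mondays; the gaps (28, 35, 28) vary with month length.
This is the last Monday of each month.
October 2015 ends with Monday Oct 26 2015.
November 2015 ends with Monday Nov 30 2015.
December 2015 ends with Monday Dec 28 2015.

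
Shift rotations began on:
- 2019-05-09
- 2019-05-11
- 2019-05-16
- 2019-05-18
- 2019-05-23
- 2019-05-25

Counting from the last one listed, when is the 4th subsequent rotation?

Gaps: 2, 5, 2, 5, 2 days — not constant, but cyclic with period 2.
The events fall on every Thursday and Saturday.
Next Thursday: 2019-05-30.
Next Saturday: 2019-06-01.
Next Thursday: 2019-06-06.
Next Saturday: 2019-06-08.

2019-06-08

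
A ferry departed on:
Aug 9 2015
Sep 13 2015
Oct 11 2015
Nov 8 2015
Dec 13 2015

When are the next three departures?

Jan 10 2016, Feb 14 2016, Mar 13 2016

Gaps: 35, 28, 28, 35 days — a mix of 28 and 35. Every date is a Sunday.
Each is the 2nd Sunday of its month.
2nd Sunday of January 2016: Jan 10 2016.
February 2016 — 2nd Sunday is Feb 14 2016.
March 2016 — 2nd Sunday is Mar 13 2016.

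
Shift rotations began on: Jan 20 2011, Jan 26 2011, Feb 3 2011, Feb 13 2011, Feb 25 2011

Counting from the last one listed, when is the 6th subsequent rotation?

Jun 19 2011

The spacing grows by 2 each time: 6, 8, 10, 12 days.
Next gap: 14 days. Feb 25 2011 + 14 days = Mar 11 2011.
Next gap: 16 days. Mar 11 2011 + 16 days = Mar 27 2011.
Next gap: 18 days. Mar 27 2011 + 18 days = Apr 14 2011.
Next gap: 20 days. Apr 14 2011 + 20 days = May 4 2011.
Next gap: 22 days. May 4 2011 + 22 days = May 26 2011.
Next gap: 24 days. May 26 2011 + 24 days = Jun 19 2011.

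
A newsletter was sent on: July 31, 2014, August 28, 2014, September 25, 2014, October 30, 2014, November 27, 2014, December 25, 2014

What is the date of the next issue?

January 29, 2015

All Thursdays; the gaps (28, 28, 35, 28, 28) vary with month length.
This is the last Thursday of each month.
January 2015 ends with Thursday January 29, 2015.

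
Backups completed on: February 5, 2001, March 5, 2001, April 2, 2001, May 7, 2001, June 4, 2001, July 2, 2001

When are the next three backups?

August 6, 2001; September 3, 2001; October 1, 2001

Gaps: 28, 28, 35, 28, 28 days — a mix of 28 and 35. Every date is a Monday.
Each is the 1st Monday of its month.
August 2001 — 1st Monday is August 6, 2001.
September 2001 — 1st Monday is September 3, 2001.
1st Monday of October 2001: October 1, 2001.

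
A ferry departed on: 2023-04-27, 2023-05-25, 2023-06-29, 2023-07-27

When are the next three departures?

2023-08-31, 2023-09-28, 2023-10-26

All Thursdays; the gaps (28, 35, 28) vary with month length.
This is the last Thursday of each month.
Last Thursday of August 2023: 2023-08-31.
Last Thursday of September 2023: 2023-09-28.
Last Thursday of October 2023: 2023-10-26.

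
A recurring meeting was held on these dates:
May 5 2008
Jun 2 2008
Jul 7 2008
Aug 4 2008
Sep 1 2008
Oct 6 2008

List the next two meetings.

All dates are Mondays, 28, 35, 28, 28, 35 days apart.
Specifically, the 1st Monday of each month.
November 2008 — 1st Monday is Nov 3 2008.
1st Monday of December 2008: Dec 1 2008.

Nov 3 2008, Dec 1 2008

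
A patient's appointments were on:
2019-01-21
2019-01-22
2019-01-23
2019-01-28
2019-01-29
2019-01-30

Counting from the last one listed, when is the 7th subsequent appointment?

2019-02-18

Every event lands on a Monday or Tuesday or Wednesday (gaps cycle 1, 1, 5, 1, 1).
So the schedule is: every Monday, Tuesday and Wednesday.
Next Monday: 2019-02-04.
The following Tuesday is 2019-02-05.
The following Wednesday is 2019-02-06.
The following Monday is 2019-02-11.
The following Tuesday is 2019-02-12.
Next Wednesday: 2019-02-13.
Next Monday: 2019-02-18.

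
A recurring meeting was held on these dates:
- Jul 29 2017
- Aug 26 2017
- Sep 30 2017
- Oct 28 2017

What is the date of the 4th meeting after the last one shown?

Every date is a Saturday; gaps 28, 35, 28 days.
Each is the last Saturday of its month (at least one falls on the 29th or later, ruling out '4th Saturday').
Last Saturday of November 2017: Nov 25 2017.
December 2017 ends with Saturday Dec 30 2017.
Last Saturday of January 2018: Jan 27 2018.
February 2018 ends with Saturday Feb 24 2018.

Feb 24 2018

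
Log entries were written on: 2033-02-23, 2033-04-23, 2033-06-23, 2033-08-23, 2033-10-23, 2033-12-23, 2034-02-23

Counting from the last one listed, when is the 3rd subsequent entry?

The day-of-month is always 23 (59, 61, 61, 61, 61, 62 days between events).
So this recurs on the 23rd of every 2 months.
April 2034: 2034-04-23.
June 2034: 2034-06-23.
August 2034: 2034-08-23.

2034-08-23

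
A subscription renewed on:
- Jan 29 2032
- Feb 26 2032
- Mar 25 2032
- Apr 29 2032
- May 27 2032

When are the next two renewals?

Every date is a Thursday; gaps 28, 28, 35, 28 days.
Each is the last Thursday of its month (at least one falls on the 29th or later, ruling out '4th Thursday').
Last Thursday of June 2032: Jun 24 2032.
July 2032 ends with Thursday Jul 29 2032.

Jun 24 2032, Jul 29 2032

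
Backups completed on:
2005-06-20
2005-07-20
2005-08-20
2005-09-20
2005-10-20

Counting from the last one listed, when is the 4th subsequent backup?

Gaps: 30, 31, 31, 30 days — not constant. Every event is on the 20th of the month.
Pattern: the 20th of each month.
Next: November 2005 → 2005-11-20.
December 2005: 2005-12-20.
Next: January 2006 → 2006-01-20.
February 2006: 2006-02-20.

2006-02-20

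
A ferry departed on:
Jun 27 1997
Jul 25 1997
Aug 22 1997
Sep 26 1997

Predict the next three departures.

All dates are Fridays, 28, 28, 35 days apart.
Specifically, the 4th Friday of each month.
October 1997 — 4th Friday is Oct 24 1997.
4th Friday of November 1997: Nov 28 1997.
December 1997 — 4th Friday is Dec 26 1997.

Oct 24 1997, Nov 28 1997, Dec 26 1997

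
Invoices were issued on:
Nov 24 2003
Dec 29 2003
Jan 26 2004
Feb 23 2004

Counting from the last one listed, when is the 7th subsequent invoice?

All Mondays; the gaps (35, 28, 28) vary with month length.
This is the last Monday of each month.
March 2004 ends with Monday Mar 29 2004.
April 2004 ends with Monday Apr 26 2004.
May 2004 ends with Monday May 31 2004.
June 2004 ends with Monday Jun 28 2004.
Last Monday of July 2004: Jul 26 2004.
August 2004 ends with Monday Aug 30 2004.
Last Monday of September 2004: Sep 27 2004.

Sep 27 2004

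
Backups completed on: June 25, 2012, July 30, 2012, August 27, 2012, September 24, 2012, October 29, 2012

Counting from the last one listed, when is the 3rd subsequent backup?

January 28, 2013

Every date is a Monday; gaps 35, 28, 28, 35 days.
Each is the last Monday of its month (at least one falls on the 29th or later, ruling out '4th Monday').
Last Monday of November 2012: November 26, 2012.
December 2012 ends with Monday December 31, 2012.
Last Monday of January 2013: January 28, 2013.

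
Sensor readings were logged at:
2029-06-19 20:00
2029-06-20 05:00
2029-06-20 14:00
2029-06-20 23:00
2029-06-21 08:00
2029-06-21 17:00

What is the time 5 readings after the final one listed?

2029-06-23 14:00

Gaps: 9, 9, 9, 9, 9 hours — each event is 9 hours after the previous one.
2029-06-21 17:00 + 9 h = 2029-06-22 02:00.
2029-06-22 02:00 + 9 h = 2029-06-22 11:00.
2029-06-22 11:00 + 9 h = 2029-06-22 20:00.
2029-06-22 20:00 + 9 h = 2029-06-23 05:00.
2029-06-23 05:00 + 9 h = 2029-06-23 14:00.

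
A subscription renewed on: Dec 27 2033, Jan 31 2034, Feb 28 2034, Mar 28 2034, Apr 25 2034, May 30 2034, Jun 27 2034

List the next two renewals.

All Tuesdays; the gaps (35, 28, 28, 28, 35, 28) vary with month length.
This is the last Tuesday of each month.
July 2034 ends with Tuesday Jul 25 2034.
Last Tuesday of August 2034: Aug 29 2034.

Jul 25 2034, Aug 29 2034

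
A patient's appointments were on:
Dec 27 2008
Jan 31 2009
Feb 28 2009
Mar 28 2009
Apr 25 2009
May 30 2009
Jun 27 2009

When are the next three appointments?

These are Saturdays with 35, 28, 28, 28, 35, 28-day gaps.
Each is the final Saturday of its month — Jan 31 2009 is past the 28th, so '4th Saturday' doesn't fit.
Last Saturday of July 2009: Jul 25 2009.
Last Saturday of August 2009: Aug 29 2009.
September 2009 ends with Saturday Sep 26 2009.

Jul 25 2009, Aug 29 2009, Sep 26 2009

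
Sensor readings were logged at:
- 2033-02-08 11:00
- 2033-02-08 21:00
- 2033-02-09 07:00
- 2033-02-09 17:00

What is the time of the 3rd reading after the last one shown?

The interval is a steady 10 hours (10, 10, 10).
2033-02-09 17:00 + 10 h = 2033-02-10 03:00.
2033-02-10 03:00 + 10 h = 2033-02-10 13:00.
2033-02-10 13:00 + 10 h = 2033-02-10 23:00.

2033-02-10 23:00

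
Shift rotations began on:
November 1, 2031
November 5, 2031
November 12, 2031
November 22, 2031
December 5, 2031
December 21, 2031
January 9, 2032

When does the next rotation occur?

The spacing grows by 3 each time: 4, 7, 10, 13, 16, 19 days.
Next gap: 22 days. January 9, 2032 + 22 days = January 31, 2032.

January 31, 2032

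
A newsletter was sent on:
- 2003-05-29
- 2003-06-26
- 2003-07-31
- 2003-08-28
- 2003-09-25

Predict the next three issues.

Every date is a Thursday; gaps 28, 35, 28, 28 days.
Each is the last Thursday of its month (at least one falls on the 29th or later, ruling out '4th Thursday').
Last Thursday of October 2003: 2003-10-30.
Last Thursday of November 2003: 2003-11-27.
Last Thursday of December 2003: 2003-12-25.

2003-10-30, 2003-11-27, 2003-12-25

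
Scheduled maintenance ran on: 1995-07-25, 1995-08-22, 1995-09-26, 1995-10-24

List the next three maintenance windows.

All dates are Tuesdays, 28, 35, 28 days apart.
Specifically, the 4th Tuesday of each month.
November 1995 — 4th Tuesday is 1995-11-28.
December 1995 — 4th Tuesday is 1995-12-26.
January 1996 — 4th Tuesday is 1996-01-23.

1995-11-28, 1995-12-26, 1996-01-23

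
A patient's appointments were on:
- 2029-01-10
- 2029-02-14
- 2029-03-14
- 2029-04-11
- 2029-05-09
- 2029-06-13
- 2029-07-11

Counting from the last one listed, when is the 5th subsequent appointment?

2029-12-12

Gaps: 35, 28, 28, 28, 35, 28 days — a mix of 28 and 35. Every date is a Wednesday.
Each is the 2nd Wednesday of its month.
August 2029 — 2nd Wednesday is 2029-08-08.
2nd Wednesday of September 2029: 2029-09-12.
October 2029 — 2nd Wednesday is 2029-10-10.
2nd Wednesday of November 2029: 2029-11-14.
2nd Wednesday of December 2029: 2029-12-12.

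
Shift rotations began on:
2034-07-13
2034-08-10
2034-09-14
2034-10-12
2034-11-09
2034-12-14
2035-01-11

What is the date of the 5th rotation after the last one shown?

All dates are Thursdays, 28, 35, 28, 28, 35, 28 days apart.
Specifically, the 2nd Thursday of each month.
2nd Thursday of February 2035: 2035-02-08.
2nd Thursday of March 2035: 2035-03-08.
2nd Thursday of April 2035: 2035-04-12.
2nd Thursday of May 2035: 2035-05-10.
June 2035 — 2nd Thursday is 2035-06-14.

2035-06-14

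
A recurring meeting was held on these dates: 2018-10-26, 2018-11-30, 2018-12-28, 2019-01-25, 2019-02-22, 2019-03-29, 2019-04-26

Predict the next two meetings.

These are Fridays with 35, 28, 28, 28, 35, 28-day gaps.
Each is the final Friday of its month — 2018-11-30 is past the 28th, so '4th Friday' doesn't fit.
May 2019 ends with Friday 2019-05-31.
June 2019 ends with Friday 2019-06-28.

2019-05-31, 2019-06-28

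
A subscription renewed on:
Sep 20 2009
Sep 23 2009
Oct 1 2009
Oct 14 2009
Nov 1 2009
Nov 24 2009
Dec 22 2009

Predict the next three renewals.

Jan 24 2010, Mar 3 2010, Apr 15 2010

Gaps: 3, 8, 13, 18, 23, 28 days — each gap is 5 larger than the previous one.
Next gap: 33 days. Dec 22 2009 + 33 days = Jan 24 2010.
Next gap: 38 days. Jan 24 2010 + 38 days = Mar 3 2010.
Next gap: 43 days. Mar 3 2010 + 43 days = Apr 15 2010.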